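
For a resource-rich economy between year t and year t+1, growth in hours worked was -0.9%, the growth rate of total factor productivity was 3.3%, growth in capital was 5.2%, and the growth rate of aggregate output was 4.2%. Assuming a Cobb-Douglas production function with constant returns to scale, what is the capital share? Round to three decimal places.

gY = gA + α·gK + (1−α)·gL, so gY − gA − gL = α(gK − gL).
4.2 − 3.3 + 0.9 = α × (5.2 − (-0.9)).
1.8 = 6.1 α, so α = 0.29508.

The capital share is 0.295.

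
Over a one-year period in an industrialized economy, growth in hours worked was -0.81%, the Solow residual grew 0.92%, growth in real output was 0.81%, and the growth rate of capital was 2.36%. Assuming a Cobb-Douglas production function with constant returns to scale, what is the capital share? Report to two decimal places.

gY = gA + α·gK + (1−α)·gL, so gY − gA − gL = α(gK − gL).
0.81 − 0.92 + 0.81 = α × (2.36 − (-0.81)).
0.7 = 3.17 α, so α = 0.2208.

0.22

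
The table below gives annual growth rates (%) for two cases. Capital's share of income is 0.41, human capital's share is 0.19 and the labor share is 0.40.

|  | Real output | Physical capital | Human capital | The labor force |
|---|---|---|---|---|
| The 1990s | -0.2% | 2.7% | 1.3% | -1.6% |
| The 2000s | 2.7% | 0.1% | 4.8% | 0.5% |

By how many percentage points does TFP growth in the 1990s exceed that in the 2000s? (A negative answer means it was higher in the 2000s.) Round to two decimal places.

Labor's share = 1 − 0.41 − 0.19 = 0.4.
The 1990s: TFP = -0.2 − 1.107 − 0.247 + 0.64 = -0.914%.
The 2000s: TFP = 2.7 − 0.041 − 0.912 − 0.2 = 1.547%.
Difference = -0.914 − (1.547) = -2.461 pp.

-2.46 percentage points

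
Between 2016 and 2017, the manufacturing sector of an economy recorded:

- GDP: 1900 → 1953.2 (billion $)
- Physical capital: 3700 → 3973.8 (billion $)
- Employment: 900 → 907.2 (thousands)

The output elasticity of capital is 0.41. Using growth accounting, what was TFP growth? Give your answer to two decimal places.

-0.71%

GDP growth = (1953.2 − 1900) / 1900 = 2.8%.
Physical capital growth = (3973.8 − 3700) / 3700 = 7.4%.
Employment growth = (907.2 − 900) / 900 = 0.8%.
Labor's share = 1 − 0.41 = 0.59.
Physical capital: 0.41 × 7.4 = 3.034 pp.
Employment: 0.59 × 0.8 = 0.472 pp.
TFP growth = 2.8 − 3.506 = -0.706%.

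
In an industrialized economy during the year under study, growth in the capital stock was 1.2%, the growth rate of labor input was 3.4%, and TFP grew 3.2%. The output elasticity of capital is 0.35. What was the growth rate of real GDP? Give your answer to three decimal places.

Labor's share = 1 − 0.35 = 0.65.
The capital stock: 0.35 × 1.2 = 0.42 pp.
Labor input: 0.65 × 3.4 = 2.21 pp.
Output growth = 3.2 + 2.63 = 5.83%.

5.830%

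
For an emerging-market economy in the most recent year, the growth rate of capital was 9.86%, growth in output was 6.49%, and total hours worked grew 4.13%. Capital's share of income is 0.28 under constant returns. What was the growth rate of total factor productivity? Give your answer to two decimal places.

Labor's share = 1 − 0.28 = 0.72.
Capital: 0.28 × 9.86 = 2.7608 pp.
Total hours worked: 0.72 × 4.13 = 2.9736 pp.
TFP growth = 6.49 − 5.7344 = 0.7556%.

0.76%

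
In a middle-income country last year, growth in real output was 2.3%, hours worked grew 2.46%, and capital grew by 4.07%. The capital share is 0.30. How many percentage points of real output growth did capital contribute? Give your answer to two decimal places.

Contribution = share × growth = 0.3 × 4.07 = 1.221 pp.

1.22 pp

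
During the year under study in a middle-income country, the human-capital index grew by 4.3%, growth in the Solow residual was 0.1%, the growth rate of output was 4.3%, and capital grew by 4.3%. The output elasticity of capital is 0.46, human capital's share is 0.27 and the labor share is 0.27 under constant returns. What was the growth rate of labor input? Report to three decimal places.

3.930%

Labor's share = 1 − 0.46 − 0.27 = 0.27.
gY = gA + 0.46×4.3 + 0.27×4.3 + 0.27×g.
0.27×g = 4.3 − 0.1 − 3.139 = 1.061.
g = 1.061 / 0.27 = 3.92963%.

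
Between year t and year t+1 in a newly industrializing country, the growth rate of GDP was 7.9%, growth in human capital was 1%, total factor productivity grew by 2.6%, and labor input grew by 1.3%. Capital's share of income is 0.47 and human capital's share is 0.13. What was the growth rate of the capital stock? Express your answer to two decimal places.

9.89%

Labor's share = 1 − 0.47 − 0.13 = 0.4.
gY = gA + 0.13×1 + 0.4×1.3 + 0.47×g.
0.47×g = 7.9 − 2.6 − 0.65 = 4.65.
g = 4.65 / 0.47 = 9.8936%.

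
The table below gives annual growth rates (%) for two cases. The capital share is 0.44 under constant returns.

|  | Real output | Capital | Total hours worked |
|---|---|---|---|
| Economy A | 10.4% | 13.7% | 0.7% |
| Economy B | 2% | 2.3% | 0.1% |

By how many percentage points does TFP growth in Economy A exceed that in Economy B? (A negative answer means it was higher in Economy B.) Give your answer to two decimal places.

Labor's share = 1 − 0.44 = 0.56.
Economy A: TFP = 10.4 − 6.028 − 0.392 = 3.98%.
Economy B: TFP = 2 − 1.012 − 0.056 = 0.932%.
Difference = 3.98 − (0.932) = 3.048 pp.

3.05 percentage points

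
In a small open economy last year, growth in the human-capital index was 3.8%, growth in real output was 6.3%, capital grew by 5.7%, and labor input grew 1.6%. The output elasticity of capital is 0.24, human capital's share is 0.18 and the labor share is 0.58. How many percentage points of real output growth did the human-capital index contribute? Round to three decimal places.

0.684

Contribution = share × growth = 0.18 × 3.8 = 0.684 pp.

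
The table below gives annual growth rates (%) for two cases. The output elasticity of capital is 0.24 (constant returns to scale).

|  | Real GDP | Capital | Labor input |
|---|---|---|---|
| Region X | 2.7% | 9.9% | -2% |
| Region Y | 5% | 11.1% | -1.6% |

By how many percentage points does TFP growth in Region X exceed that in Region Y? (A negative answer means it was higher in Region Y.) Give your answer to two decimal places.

-1.71 percentage points

Labor's share = 1 − 0.24 = 0.76.
Region X: TFP = 2.7 − 2.376 + 1.52 = 1.844%.
Region Y: TFP = 5 − 2.664 + 1.216 = 3.552%.
Difference = 1.844 − (3.552) = -1.708 pp.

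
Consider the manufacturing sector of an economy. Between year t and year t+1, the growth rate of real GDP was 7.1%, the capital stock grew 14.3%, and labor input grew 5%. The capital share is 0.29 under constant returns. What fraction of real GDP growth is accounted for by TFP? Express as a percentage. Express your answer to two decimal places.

Labor's share = 1 − 0.29 = 0.71.
The capital stock: 0.29 × 14.3 = 4.147 pp.
Labor input: 0.71 × 5 = 3.55 pp.
TFP growth = 7.1 − 7.697 = -0.597%.
TFP share of growth = -0.597 / 7.1 × 100 = -8.4085%.

-8.41%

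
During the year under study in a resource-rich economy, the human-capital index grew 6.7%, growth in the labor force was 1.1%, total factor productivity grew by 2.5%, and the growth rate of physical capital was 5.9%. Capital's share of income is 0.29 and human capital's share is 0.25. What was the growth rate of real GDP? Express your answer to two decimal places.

Real GDP grew 6.39%.

Labor's share = 1 − 0.29 − 0.25 = 0.46.
Physical capital: 0.29 × 5.9 = 1.711 pp.
The human-capital index: 0.25 × 6.7 = 1.675 pp.
The labor force: 0.46 × 1.1 = 0.506 pp.
Output growth = 2.5 + 3.892 = 6.392%.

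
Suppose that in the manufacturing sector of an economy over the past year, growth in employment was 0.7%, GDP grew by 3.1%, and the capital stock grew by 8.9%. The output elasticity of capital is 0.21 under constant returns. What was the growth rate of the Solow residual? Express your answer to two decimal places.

Labor's share = 1 − 0.21 = 0.79.
The capital stock: 0.21 × 8.9 = 1.869 pp.
Employment: 0.79 × 0.7 = 0.553 pp.
TFP growth = 3.1 − 2.422 = 0.678%.

The Solow residual growth was 0.68%.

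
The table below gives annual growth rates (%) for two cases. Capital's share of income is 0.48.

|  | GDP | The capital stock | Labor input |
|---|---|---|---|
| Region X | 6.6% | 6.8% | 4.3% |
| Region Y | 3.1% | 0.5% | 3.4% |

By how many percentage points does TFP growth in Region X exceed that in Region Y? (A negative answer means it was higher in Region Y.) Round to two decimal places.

0.01 percentage points

Labor's share = 1 − 0.48 = 0.52.
Region X: TFP = 6.6 − 3.264 − 2.236 = 1.1%.
Region Y: TFP = 3.1 − 0.24 − 1.768 = 1.092%.
Difference = 1.1 − (1.092) = 0.008 pp.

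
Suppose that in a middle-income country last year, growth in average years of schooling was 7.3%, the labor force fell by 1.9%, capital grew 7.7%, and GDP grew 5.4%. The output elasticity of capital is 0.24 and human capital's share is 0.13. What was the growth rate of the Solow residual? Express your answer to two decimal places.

3.80%

Labor's share = 1 − 0.24 − 0.13 = 0.63.
Capital: 0.24 × 7.7 = 1.848 pp.
Average years of schooling: 0.13 × 7.3 = 0.949 pp.
The labor force: 0.63 × (-1.9) = -1.197 pp.
TFP growth = 5.4 − 1.6 = 3.8%.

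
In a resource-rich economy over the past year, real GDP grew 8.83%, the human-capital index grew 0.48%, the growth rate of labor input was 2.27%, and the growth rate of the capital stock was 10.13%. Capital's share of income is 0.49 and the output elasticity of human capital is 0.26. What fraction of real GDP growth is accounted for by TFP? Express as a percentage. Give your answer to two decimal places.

Labor's share = 1 − 0.49 − 0.26 = 0.25.
The capital stock: 0.49 × 10.13 = 4.9637 pp.
The human-capital index: 0.26 × 0.48 = 0.1248 pp.
Labor input: 0.25 × 2.27 = 0.5675 pp.
TFP growth = 8.83 − 5.656 = 3.174%.
TFP share of growth = 3.174 / 8.83 × 100 = 35.9456%.

TFP accounted for 35.95% of growth.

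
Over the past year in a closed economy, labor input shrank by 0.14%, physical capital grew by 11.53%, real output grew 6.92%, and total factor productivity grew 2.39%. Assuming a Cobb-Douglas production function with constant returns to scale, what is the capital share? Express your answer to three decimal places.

gY = gA + α·gK + (1−α)·gL, so gY − gA − gL = α(gK − gL).
6.92 − 2.39 + 0.14 = α × (11.53 − (-0.14)).
4.67 = 11.67 α, so α = 0.40017.

The capital share is 0.400.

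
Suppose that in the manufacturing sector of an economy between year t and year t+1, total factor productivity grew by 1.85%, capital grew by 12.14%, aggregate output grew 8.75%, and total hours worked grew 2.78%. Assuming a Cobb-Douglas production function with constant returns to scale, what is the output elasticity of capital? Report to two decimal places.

gY = gA + α·gK + (1−α)·gL, so gY − gA − gL = α(gK − gL).
8.75 − 1.85 − 2.78 = α × (12.14 − 2.78).
4.12 = 9.36 α, so α = 0.4402.

The output elasticity of capital is 0.44.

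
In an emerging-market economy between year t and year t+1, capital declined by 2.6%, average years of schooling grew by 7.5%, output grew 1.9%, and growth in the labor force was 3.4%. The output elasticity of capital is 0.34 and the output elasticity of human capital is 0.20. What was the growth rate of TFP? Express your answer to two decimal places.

Labor's share = 1 − 0.34 − 0.2 = 0.46.
Capital: 0.34 × (-2.6) = -0.884 pp.
Average years of schooling: 0.2 × 7.5 = 1.5 pp.
The labor force: 0.46 × 3.4 = 1.564 pp.
TFP growth = 1.9 − 2.18 = -0.28%.

-0.28%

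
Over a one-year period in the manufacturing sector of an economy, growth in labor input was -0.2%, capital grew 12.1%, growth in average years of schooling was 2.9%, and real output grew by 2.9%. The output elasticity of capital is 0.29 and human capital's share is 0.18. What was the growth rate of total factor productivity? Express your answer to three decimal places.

-1.025%

Labor's share = 1 − 0.29 − 0.18 = 0.53.
Capital: 0.29 × 12.1 = 3.509 pp.
Average years of schooling: 0.18 × 2.9 = 0.522 pp.
Labor input: 0.53 × (-0.2) = -0.106 pp.
TFP growth = 2.9 − 3.925 = -1.025%.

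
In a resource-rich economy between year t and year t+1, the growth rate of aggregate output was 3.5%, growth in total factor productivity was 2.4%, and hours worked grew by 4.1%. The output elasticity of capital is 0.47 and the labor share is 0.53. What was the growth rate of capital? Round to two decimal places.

-2.28%

Labor's share = 1 − 0.47 = 0.53.
gY = gA + 0.53×4.1 + 0.47×g.
0.47×g = 3.5 − 2.4 − 2.173 = -1.073.
g = -1.073 / 0.47 = -2.283%.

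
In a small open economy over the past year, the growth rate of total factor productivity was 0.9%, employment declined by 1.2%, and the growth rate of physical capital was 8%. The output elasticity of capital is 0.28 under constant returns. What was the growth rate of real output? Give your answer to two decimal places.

Labor's share = 1 − 0.28 = 0.72.
Physical capital: 0.28 × 8 = 2.24 pp.
Employment: 0.72 × (-1.2) = -0.864 pp.
Output growth = 0.9 + 1.376 = 2.276%.

Real output growth was 2.28%.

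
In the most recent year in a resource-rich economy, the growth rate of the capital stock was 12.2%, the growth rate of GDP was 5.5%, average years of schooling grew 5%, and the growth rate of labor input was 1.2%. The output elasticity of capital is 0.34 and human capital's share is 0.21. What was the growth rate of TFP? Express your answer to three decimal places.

Labor's share = 1 − 0.34 − 0.21 = 0.45.
The capital stock: 0.34 × 12.2 = 4.148 pp.
Average years of schooling: 0.21 × 5 = 1.05 pp.
Labor input: 0.45 × 1.2 = 0.54 pp.
TFP growth = 5.5 − 5.738 = -0.238%.

-0.238%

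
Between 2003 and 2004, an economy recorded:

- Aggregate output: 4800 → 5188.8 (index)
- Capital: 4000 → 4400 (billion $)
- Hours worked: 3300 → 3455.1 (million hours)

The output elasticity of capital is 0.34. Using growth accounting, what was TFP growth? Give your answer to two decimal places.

Aggregate output growth = (5188.8 − 4800) / 4800 = 8.1%.
Capital growth = (4400 − 4000) / 4000 = 10%.
Hours worked growth = (3455.1 − 3300) / 3300 = 4.7%.
Labor's share = 1 − 0.34 = 0.66.
Capital: 0.34 × 10 = 3.4 pp.
Hours worked: 0.66 × 4.7 = 3.102 pp.
TFP growth = 8.1 − 6.502 = 1.598%.

1.60%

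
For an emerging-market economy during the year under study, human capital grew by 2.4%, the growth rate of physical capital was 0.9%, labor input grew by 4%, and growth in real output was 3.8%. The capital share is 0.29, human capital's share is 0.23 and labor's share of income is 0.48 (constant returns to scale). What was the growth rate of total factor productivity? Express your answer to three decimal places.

Total factor productivity grew 1.067%.

Labor's share = 1 − 0.29 − 0.23 = 0.48.
Physical capital: 0.29 × 0.9 = 0.261 pp.
Human capital: 0.23 × 2.4 = 0.552 pp.
Labor input: 0.48 × 4 = 1.92 pp.
TFP growth = 3.8 − 2.733 = 1.067%.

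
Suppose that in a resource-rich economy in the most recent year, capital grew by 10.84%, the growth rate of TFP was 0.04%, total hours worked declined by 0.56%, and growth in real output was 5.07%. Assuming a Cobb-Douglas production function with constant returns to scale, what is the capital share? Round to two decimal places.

The capital share is 0.49.

gY = gA + α·gK + (1−α)·gL, so gY − gA − gL = α(gK − gL).
5.07 − 0.04 + 0.56 = α × (10.84 − (-0.56)).
5.59 = 11.4 α, so α = 0.4904.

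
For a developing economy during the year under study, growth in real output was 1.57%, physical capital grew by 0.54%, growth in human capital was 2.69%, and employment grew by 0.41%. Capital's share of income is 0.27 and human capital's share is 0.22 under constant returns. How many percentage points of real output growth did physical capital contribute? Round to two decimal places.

Contribution = share × growth = 0.27 × 0.54 = 0.1458 pp.

0.15 percentage points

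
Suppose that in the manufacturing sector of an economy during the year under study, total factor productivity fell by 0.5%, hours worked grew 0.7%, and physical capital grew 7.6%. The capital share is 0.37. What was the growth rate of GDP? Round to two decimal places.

Labor's share = 1 − 0.37 = 0.63.
Physical capital: 0.37 × 7.6 = 2.812 pp.
Hours worked: 0.63 × 0.7 = 0.441 pp.
Output growth = -0.5 + 3.253 = 2.753%.

GDP grew 2.75%.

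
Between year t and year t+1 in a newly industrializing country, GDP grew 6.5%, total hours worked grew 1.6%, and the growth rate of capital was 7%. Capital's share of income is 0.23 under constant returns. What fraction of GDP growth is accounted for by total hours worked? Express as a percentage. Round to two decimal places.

Labor's share = 1 − 0.23 = 0.77.
Total hours worked contributed 0.77 × 1.6 = 1.232 pp.
Share of growth = 1.232 / 6.5 × 100 = 18.9538%.

Total hours worked accounted for 18.95% of growth.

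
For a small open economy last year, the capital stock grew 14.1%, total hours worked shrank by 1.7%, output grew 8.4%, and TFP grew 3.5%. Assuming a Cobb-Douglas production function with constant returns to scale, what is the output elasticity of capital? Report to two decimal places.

gY = gA + α·gK + (1−α)·gL, so gY − gA − gL = α(gK − gL).
8.4 − 3.5 + 1.7 = α × (14.1 − (-1.7)).
6.6 = 15.8 α, so α = 0.4177.

0.42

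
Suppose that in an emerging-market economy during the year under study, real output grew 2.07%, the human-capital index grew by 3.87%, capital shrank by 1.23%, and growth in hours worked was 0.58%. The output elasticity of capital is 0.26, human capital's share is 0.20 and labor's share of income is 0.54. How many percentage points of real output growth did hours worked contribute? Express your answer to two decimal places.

0.31 pp

Labor's share = 1 − 0.26 − 0.2 = 0.54.
Contribution = share × growth = 0.54 × 0.58 = 0.3132 pp.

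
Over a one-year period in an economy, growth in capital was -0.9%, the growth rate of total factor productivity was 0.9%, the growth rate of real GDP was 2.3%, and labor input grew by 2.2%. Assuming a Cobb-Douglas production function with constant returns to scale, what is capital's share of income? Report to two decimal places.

α = 0.26

gY = gA + α·gK + (1−α)·gL, so gY − gA − gL = α(gK − gL).
2.3 − 0.9 − 2.2 = α × (-0.9 − 2.2).
-0.8 = -3.1 α, so α = 0.2581.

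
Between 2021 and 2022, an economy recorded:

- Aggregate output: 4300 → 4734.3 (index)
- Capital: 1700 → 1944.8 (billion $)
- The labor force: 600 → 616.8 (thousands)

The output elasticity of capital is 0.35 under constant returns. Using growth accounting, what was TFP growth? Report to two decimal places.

3.24%

Aggregate output growth = (4734.3 − 4300) / 4300 = 10.1%.
Capital growth = (1944.8 − 1700) / 1700 = 14.4%.
The labor force growth = (616.8 − 600) / 600 = 2.8%.
Labor's share = 1 − 0.35 = 0.65.
Capital: 0.35 × 14.4 = 5.04 pp.
The labor force: 0.65 × 2.8 = 1.82 pp.
TFP growth = 10.1 − 6.86 = 3.24%.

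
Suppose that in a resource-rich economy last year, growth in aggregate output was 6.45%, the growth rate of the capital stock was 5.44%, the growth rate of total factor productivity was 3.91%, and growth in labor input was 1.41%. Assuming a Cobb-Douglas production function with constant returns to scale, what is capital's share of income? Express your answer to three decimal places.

gY = gA + α·gK + (1−α)·gL, so gY − gA − gL = α(gK − gL).
6.45 − 3.91 − 1.41 = α × (5.44 − 1.41).
1.13 = 4.03 α, so α = 0.2804.

Capital's share of income is 0.280.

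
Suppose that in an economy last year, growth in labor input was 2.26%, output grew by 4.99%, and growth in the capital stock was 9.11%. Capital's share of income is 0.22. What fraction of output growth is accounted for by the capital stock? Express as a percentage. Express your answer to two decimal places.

40.16%

The capital stock contributed 0.22 × 9.11 = 2.0042 pp.
Share of growth = 2.0042 / 4.99 × 100 = 40.1643%.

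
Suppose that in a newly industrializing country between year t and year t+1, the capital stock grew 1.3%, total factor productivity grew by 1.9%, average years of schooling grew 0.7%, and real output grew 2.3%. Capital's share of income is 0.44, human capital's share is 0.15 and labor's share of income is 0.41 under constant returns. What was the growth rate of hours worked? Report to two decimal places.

-0.68%

Labor's share = 1 − 0.44 − 0.15 = 0.41.
gY = gA + 0.44×1.3 + 0.15×0.7 + 0.41×g.
0.41×g = 2.3 − 1.9 − 0.677 = -0.277.
g = -0.277 / 0.41 = -0.6756%.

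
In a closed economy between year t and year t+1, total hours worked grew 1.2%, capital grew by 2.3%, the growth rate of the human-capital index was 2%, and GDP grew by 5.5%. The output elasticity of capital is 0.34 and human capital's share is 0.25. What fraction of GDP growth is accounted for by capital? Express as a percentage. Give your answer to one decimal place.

14.2%

Capital contributed 0.34 × 2.3 = 0.782 pp.
Share of growth = 0.782 / 5.5 × 100 = 14.218%.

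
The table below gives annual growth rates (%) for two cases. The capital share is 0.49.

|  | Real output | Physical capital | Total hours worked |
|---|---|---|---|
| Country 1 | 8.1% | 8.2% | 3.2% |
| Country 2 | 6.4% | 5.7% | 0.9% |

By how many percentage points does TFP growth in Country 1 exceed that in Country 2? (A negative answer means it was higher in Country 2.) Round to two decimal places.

-0.70 percentage points

Labor's share = 1 − 0.49 = 0.51.
Country 1: TFP = 8.1 − 4.018 − 1.632 = 2.45%.
Country 2: TFP = 6.4 − 2.793 − 0.459 = 3.148%.
Difference = 2.45 − (3.148) = -0.698 pp.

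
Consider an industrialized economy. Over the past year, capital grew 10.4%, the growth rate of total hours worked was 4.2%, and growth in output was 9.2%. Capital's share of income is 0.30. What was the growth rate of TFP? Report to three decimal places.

3.140%

Labor's share = 1 − 0.3 = 0.7.
Capital: 0.3 × 10.4 = 3.12 pp.
Total hours worked: 0.7 × 4.2 = 2.94 pp.
TFP growth = 9.2 − 6.06 = 3.14%.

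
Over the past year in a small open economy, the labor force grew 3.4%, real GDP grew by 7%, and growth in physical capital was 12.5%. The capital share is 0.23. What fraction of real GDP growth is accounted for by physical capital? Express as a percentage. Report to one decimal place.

41.1%

Physical capital contributed 0.23 × 12.5 = 2.875 pp.
Share of growth = 2.875 / 7 × 100 = 41.071%.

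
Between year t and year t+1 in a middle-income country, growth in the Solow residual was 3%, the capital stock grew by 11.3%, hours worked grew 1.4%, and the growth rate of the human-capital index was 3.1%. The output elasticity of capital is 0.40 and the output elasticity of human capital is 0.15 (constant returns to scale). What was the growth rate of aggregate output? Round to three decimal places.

8.615%

Labor's share = 1 − 0.4 − 0.15 = 0.45.
The capital stock: 0.4 × 11.3 = 4.52 pp.
The human-capital index: 0.15 × 3.1 = 0.465 pp.
Hours worked: 0.45 × 1.4 = 0.63 pp.
Output growth = 3 + 5.615 = 8.615%.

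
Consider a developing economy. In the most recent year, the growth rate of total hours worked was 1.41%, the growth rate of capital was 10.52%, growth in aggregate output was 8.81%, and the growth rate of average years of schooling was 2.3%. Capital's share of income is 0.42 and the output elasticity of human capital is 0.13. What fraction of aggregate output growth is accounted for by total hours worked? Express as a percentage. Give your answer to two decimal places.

Total hours worked accounted for 7.20% of growth.

Labor's share = 1 − 0.42 − 0.13 = 0.45.
Total hours worked contributed 0.45 × 1.41 = 0.6345 pp.
Share of growth = 0.6345 / 8.81 × 100 = 7.202%.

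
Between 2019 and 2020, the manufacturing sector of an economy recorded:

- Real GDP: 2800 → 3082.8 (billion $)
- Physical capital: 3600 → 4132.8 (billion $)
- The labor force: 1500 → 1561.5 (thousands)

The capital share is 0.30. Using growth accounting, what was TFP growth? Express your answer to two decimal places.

2.79%

Real GDP growth = (3082.8 − 2800) / 2800 = 10.1%.
Physical capital growth = (4132.8 − 3600) / 3600 = 14.8%.
The labor force growth = (1561.5 − 1500) / 1500 = 4.1%.
Labor's share = 1 − 0.3 = 0.7.
Physical capital: 0.3 × 14.8 = 4.44 pp.
The labor force: 0.7 × 4.1 = 2.87 pp.
TFP growth = 10.1 − 7.31 = 2.79%.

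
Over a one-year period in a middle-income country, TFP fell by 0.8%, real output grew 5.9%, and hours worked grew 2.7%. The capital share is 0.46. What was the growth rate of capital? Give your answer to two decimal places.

Labor's share = 1 − 0.46 = 0.54.
gY = gA + 0.54×2.7 + 0.46×g.
0.46×g = 5.9 + 0.8 − 1.458 = 5.242.
g = 5.242 / 0.46 = 11.3957%.

11.40%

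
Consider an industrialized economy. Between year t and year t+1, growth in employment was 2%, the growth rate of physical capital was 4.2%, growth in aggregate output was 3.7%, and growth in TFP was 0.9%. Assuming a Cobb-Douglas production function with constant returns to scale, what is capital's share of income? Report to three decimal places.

Capital's share of income is 0.364.

gY = gA + α·gK + (1−α)·gL, so gY − gA − gL = α(gK − gL).
3.7 − 0.9 − 2 = α × (4.2 − 2).
0.8 = 2.2 α, so α = 0.36364.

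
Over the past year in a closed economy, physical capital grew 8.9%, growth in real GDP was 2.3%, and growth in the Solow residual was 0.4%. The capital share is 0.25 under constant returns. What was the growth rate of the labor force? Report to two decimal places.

Labor's share = 1 − 0.25 = 0.75.
gY = gA + 0.25×8.9 + 0.75×g.
0.75×g = 2.3 − 0.4 − 2.225 = -0.325.
g = -0.325 / 0.75 = -0.4333%.

-0.43%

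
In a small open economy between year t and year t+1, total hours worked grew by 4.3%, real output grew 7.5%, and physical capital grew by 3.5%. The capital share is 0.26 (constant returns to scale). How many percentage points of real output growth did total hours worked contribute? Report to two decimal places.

3.18 pp

Labor's share = 1 − 0.26 = 0.74.
Contribution = share × growth = 0.74 × 4.3 = 3.182 pp.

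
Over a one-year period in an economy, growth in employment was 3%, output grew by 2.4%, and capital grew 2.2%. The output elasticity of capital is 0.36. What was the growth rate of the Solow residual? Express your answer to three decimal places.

-0.312%

Labor's share = 1 − 0.36 = 0.64.
Capital: 0.36 × 2.2 = 0.792 pp.
Employment: 0.64 × 3 = 1.92 pp.
TFP growth = 2.4 − 2.712 = -0.312%.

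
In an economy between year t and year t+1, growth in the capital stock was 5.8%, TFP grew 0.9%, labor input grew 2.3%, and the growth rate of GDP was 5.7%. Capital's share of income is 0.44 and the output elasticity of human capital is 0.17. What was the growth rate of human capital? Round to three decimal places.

7.947%

Labor's share = 1 − 0.44 − 0.17 = 0.39.
gY = gA + 0.44×5.8 + 0.39×2.3 + 0.17×g.
0.17×g = 5.7 − 0.9 − 3.449 = 1.351.
g = 1.351 / 0.17 = 7.94706%.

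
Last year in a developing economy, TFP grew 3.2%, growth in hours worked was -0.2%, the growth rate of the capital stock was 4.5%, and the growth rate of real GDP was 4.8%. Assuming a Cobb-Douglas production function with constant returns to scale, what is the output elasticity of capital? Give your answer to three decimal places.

gY = gA + α·gK + (1−α)·gL, so gY − gA − gL = α(gK − gL).
4.8 − 3.2 + 0.2 = α × (4.5 − (-0.2)).
1.8 = 4.7 α, so α = 0.38298.

0.383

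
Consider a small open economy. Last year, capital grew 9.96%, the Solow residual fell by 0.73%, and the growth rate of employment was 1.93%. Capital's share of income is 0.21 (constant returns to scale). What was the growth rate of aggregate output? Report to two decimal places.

Labor's share = 1 − 0.21 = 0.79.
Capital: 0.21 × 9.96 = 2.0916 pp.
Employment: 0.79 × 1.93 = 1.5247 pp.
Output growth = -0.73 + 3.6163 = 2.8863%.

2.89%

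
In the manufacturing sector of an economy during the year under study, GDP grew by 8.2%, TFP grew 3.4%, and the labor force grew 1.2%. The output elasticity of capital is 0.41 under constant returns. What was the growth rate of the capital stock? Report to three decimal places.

Labor's share = 1 − 0.41 = 0.59.
gY = gA + 0.59×1.2 + 0.41×g.
0.41×g = 8.2 − 3.4 − 0.708 = 4.092.
g = 4.092 / 0.41 = 9.98049%.

9.980%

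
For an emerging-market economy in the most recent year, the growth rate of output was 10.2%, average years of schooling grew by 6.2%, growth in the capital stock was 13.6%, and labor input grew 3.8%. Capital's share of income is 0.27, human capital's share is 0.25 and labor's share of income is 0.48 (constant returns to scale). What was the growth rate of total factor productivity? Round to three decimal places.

3.154%

Labor's share = 1 − 0.27 − 0.25 = 0.48.
The capital stock: 0.27 × 13.6 = 3.672 pp.
Average years of schooling: 0.25 × 6.2 = 1.55 pp.
Labor input: 0.48 × 3.8 = 1.824 pp.
TFP growth = 10.2 − 7.046 = 3.154%.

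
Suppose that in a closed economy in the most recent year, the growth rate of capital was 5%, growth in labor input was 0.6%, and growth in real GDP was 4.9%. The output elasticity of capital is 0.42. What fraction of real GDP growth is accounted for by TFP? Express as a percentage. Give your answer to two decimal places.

TFP accounted for 50.04% of growth.

Labor's share = 1 − 0.42 = 0.58.
Capital: 0.42 × 5 = 2.1 pp.
Labor input: 0.58 × 0.6 = 0.348 pp.
TFP growth = 4.9 − 2.448 = 2.452%.
TFP share of growth = 2.452 / 4.9 × 100 = 50.0408%.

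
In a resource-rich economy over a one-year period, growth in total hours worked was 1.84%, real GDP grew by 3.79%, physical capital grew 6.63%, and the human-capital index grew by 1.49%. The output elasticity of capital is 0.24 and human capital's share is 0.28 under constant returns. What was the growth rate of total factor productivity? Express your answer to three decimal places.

Labor's share = 1 − 0.24 − 0.28 = 0.48.
Physical capital: 0.24 × 6.63 = 1.5912 pp.
The human-capital index: 0.28 × 1.49 = 0.4172 pp.
Total hours worked: 0.48 × 1.84 = 0.8832 pp.
TFP growth = 3.79 − 2.8916 = 0.8984%.

0.898%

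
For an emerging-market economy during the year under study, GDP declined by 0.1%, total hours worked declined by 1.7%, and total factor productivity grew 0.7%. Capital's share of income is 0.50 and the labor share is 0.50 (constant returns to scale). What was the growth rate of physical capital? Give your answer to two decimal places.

0.10%

Labor's share = 1 − 0.5 = 0.5.
gY = gA + 0.5×(-1.7) + 0.5×g.
0.5×g = -0.1 − 0.7 + 0.85 = 0.05.
g = 0.05 / 0.5 = 0.1%.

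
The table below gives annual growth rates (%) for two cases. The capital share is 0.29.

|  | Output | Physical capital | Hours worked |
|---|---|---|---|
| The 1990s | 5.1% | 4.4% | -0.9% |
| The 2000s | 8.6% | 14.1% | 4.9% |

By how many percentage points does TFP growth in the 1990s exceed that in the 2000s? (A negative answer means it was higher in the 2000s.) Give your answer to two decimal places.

3.43 percentage points

Labor's share = 1 − 0.29 = 0.71.
The 1990s: TFP = 5.1 − 1.276 + 0.639 = 4.463%.
The 2000s: TFP = 8.6 − 4.089 − 3.479 = 1.032%.
Difference = 4.463 − (1.032) = 3.431 pp.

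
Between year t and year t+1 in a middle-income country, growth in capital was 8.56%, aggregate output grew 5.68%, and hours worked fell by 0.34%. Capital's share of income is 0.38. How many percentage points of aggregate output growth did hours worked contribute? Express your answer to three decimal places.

Labor's share = 1 − 0.38 = 0.62.
Contribution = share × growth = 0.62 × (-0.34) = -0.2108 pp.

-0.211 percentage points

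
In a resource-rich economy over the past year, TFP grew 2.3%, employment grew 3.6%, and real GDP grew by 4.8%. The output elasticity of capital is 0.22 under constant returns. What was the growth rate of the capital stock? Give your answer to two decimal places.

Labor's share = 1 − 0.22 = 0.78.
gY = gA + 0.78×3.6 + 0.22×g.
0.22×g = 4.8 − 2.3 − 2.808 = -0.308.
g = -0.308 / 0.22 = -1.4%.

-1.40%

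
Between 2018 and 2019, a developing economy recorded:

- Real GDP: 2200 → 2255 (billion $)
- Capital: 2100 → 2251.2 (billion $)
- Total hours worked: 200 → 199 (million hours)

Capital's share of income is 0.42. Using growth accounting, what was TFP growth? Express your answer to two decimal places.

-0.23%

Real GDP growth = (2255 − 2200) / 2200 = 2.5%.
Capital growth = (2251.2 − 2100) / 2100 = 7.2%.
Total hours worked growth = (199 − 200) / 200 = -0.5%.
Labor's share = 1 − 0.42 = 0.58.
Capital: 0.42 × 7.2 = 3.024 pp.
Total hours worked: 0.58 × (-0.5) = -0.29 pp.
TFP growth = 2.5 − 2.734 = -0.234%.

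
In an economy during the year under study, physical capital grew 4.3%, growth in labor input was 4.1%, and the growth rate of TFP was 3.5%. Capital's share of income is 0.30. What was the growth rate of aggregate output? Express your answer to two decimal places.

Labor's share = 1 − 0.3 = 0.7.
Physical capital: 0.3 × 4.3 = 1.29 pp.
Labor input: 0.7 × 4.1 = 2.87 pp.
Output growth = 3.5 + 4.16 = 7.66%.

7.66%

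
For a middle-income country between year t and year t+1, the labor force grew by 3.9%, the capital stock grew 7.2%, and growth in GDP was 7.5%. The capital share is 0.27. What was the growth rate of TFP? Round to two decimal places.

2.71%

Labor's share = 1 − 0.27 = 0.73.
The capital stock: 0.27 × 7.2 = 1.944 pp.
The labor force: 0.73 × 3.9 = 2.847 pp.
TFP growth = 7.5 − 4.791 = 2.709%.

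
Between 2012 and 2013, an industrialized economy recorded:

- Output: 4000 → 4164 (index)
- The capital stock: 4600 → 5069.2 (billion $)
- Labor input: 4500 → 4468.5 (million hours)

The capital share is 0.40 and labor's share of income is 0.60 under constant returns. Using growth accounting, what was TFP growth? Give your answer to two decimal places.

Output growth = (4164 − 4000) / 4000 = 4.1%.
The capital stock growth = (5069.2 − 4600) / 4600 = 10.2%.
Labor input growth = (4468.5 − 4500) / 4500 = -0.7%.
Labor's share = 1 − 0.4 = 0.6.
The capital stock: 0.4 × 10.2 = 4.08 pp.
Labor input: 0.6 × (-0.7) = -0.42 pp.
TFP growth = 4.1 − 3.66 = 0.44%.

0.44%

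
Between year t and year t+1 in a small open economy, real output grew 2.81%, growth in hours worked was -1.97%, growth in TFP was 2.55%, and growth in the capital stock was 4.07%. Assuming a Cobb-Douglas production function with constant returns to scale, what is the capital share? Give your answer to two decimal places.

gY = gA + α·gK + (1−α)·gL, so gY − gA − gL = α(gK − gL).
2.81 − 2.55 + 1.97 = α × (4.07 − (-1.97)).
2.23 = 6.04 α, so α = 0.3692.

0.37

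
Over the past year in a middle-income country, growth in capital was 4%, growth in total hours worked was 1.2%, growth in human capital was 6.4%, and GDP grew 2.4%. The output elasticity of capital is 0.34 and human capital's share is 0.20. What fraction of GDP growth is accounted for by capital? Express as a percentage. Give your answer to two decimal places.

56.67%

Capital contributed 0.34 × 4 = 1.36 pp.
Share of growth = 1.36 / 2.4 × 100 = 56.6667%.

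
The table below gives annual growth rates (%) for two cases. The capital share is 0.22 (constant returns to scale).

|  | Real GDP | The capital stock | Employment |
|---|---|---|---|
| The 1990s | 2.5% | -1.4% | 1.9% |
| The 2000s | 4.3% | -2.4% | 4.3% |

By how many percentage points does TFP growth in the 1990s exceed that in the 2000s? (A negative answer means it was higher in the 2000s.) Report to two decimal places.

-0.15 percentage points

Labor's share = 1 − 0.22 = 0.78.
The 1990s: TFP = 2.5 + 0.308 − 1.482 = 1.326%.
The 2000s: TFP = 4.3 + 0.528 − 3.354 = 1.474%.
Difference = 1.326 − (1.474) = -0.148 pp.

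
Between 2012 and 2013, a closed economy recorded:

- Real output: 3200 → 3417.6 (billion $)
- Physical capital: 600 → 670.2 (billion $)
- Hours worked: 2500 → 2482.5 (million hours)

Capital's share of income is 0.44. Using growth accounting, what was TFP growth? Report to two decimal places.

Real output growth = (3417.6 − 3200) / 3200 = 6.8%.
Physical capital growth = (670.2 − 600) / 600 = 11.7%.
Hours worked growth = (2482.5 − 2500) / 2500 = -0.7%.
Labor's share = 1 − 0.44 = 0.56.
Physical capital: 0.44 × 11.7 = 5.148 pp.
Hours worked: 0.56 × (-0.7) = -0.392 pp.
TFP growth = 6.8 − 4.756 = 2.044%.

2.04%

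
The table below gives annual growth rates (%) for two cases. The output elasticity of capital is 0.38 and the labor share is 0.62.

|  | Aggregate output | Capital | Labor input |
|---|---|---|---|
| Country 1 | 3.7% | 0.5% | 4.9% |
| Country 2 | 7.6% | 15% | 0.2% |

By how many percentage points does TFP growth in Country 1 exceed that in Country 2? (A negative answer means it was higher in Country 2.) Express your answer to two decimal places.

Labor's share = 1 − 0.38 = 0.62.
Country 1: TFP = 3.7 − 0.19 − 3.038 = 0.472%.
Country 2: TFP = 7.6 − 5.7 − 0.124 = 1.776%.
Difference = 0.472 − (1.776) = -1.304 pp.

-1.30 percentage points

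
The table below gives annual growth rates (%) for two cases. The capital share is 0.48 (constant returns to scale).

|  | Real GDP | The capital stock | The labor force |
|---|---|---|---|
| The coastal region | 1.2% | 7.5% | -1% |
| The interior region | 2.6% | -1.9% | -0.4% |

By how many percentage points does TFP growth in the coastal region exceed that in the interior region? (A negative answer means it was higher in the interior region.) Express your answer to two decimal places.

Labor's share = 1 − 0.48 = 0.52.
The coastal region: TFP = 1.2 − 3.6 + 0.52 = -1.88%.
The interior region: TFP = 2.6 + 0.912 + 0.208 = 3.72%.
Difference = -1.88 − (3.72) = -5.6 pp.

-5.60 percentage points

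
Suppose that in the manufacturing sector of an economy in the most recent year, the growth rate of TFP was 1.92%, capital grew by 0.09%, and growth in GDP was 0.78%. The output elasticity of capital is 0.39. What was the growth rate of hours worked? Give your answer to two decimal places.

Labor's share = 1 − 0.39 = 0.61.
gY = gA + 0.39×0.09 + 0.61×g.
0.61×g = 0.78 − 1.92 − 0.0351 = -1.1751.
g = -1.1751 / 0.61 = -1.9264%.

-1.93%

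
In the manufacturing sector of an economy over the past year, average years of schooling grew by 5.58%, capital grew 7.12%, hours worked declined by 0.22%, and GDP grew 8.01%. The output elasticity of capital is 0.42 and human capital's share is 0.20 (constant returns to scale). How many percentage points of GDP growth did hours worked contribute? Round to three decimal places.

-0.084 pp

Labor's share = 1 − 0.42 − 0.2 = 0.38.
Contribution = share × growth = 0.38 × (-0.22) = -0.0836 pp.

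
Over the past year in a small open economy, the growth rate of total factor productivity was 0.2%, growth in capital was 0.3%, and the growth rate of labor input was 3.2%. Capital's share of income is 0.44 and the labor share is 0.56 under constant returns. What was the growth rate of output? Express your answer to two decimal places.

Labor's share = 1 − 0.44 = 0.56.
Capital: 0.44 × 0.3 = 0.132 pp.
Labor input: 0.56 × 3.2 = 1.792 pp.
Output growth = 0.2 + 1.924 = 2.124%.

Output grew 2.12%.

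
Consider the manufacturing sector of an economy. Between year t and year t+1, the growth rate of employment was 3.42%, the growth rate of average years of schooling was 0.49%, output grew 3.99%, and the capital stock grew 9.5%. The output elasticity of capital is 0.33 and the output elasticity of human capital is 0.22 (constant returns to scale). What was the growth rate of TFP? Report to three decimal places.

-0.792%

Labor's share = 1 − 0.33 − 0.22 = 0.45.
The capital stock: 0.33 × 9.5 = 3.135 pp.
Average years of schooling: 0.22 × 0.49 = 0.1078 pp.
Employment: 0.45 × 3.42 = 1.539 pp.
TFP growth = 3.99 − 4.7818 = -0.7918%.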